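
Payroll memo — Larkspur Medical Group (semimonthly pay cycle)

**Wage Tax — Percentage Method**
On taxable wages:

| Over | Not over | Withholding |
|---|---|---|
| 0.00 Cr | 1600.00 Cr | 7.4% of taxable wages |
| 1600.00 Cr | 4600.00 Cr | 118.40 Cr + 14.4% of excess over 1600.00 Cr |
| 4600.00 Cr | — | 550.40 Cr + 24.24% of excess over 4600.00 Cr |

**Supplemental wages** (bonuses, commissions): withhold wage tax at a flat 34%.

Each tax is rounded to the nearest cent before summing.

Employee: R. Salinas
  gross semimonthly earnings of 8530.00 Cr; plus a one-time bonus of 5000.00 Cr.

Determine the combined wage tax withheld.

Wage Tax: taxable = 8530.00 Cr
  550.40 Cr + 24.24% × (8530.00 Cr − 4600.00 Cr) = 550.40 Cr + 24.24% × 3930.00 Cr = 1503.03 Cr
Supplemental (34% flat on bonus): 34% × 5000.00 Cr = 1700.00 Cr
Total wage tax: 1503.03 Cr + 1700.00 Cr = 3203.03 Cr

3203.03 Cr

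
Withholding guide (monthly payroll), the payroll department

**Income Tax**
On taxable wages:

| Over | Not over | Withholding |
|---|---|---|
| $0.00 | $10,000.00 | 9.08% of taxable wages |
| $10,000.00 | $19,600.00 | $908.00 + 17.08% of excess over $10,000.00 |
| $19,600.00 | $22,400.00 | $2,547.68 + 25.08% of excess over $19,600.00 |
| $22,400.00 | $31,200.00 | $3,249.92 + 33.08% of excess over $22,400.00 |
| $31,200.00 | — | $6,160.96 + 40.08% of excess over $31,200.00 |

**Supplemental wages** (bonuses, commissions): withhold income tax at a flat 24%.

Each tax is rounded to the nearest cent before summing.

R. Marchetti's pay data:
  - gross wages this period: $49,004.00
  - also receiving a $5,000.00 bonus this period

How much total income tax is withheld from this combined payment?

$14,496.80

Income Tax: taxable = $49,004.00
  $6,160.96 + 40.08% × ($49,004.00 − $31,200.00) = $6,160.96 + 40.08% × $17,804.00 = $13,296.80
Supplemental (24% flat on bonus): 24% × $5,000.00 = $1,200.00
Total income tax: $13,296.80 + $1,200.00 = $14,496.80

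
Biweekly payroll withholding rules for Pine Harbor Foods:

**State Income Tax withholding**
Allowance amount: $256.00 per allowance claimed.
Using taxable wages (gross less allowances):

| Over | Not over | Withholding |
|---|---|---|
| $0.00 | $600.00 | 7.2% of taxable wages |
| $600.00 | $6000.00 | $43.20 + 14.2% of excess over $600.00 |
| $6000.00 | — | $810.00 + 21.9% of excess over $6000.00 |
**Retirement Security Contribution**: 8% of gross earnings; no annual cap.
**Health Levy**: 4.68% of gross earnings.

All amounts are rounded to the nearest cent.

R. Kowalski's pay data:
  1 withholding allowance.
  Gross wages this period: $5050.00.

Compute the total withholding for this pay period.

$1279.09

State Income Tax: taxable = $5050.00 − 1×$256.00 = $4794.00
  $43.20 + 14.2% × ($4794.00 − $600.00) = $43.20 + 14.2% × $4194.00 = $638.75
Retirement Security Contribution: 8% × $5050.00 = $404.00
Health Levy: 4.68% × $5050.00 = $236.34
Total: $638.75 + $404.00 + $236.34 = $1279.09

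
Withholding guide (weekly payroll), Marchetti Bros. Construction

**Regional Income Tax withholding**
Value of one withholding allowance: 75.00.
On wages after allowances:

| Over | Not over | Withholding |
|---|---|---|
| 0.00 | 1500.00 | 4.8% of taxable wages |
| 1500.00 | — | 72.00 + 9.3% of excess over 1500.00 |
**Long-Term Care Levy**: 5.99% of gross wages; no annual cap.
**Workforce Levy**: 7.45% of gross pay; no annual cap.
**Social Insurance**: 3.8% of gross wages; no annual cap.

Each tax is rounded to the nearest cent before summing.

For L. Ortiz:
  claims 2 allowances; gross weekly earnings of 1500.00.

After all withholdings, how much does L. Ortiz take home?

Regional Income Tax: taxable = 1500.00 − 2×75.00 = 1350.00
  4.8% × 1350.00 = 64.80
Long-Term Care Levy: 5.99% × 1500.00 = 89.85
Workforce Levy: 7.45% × 1500.00 = 111.75
Social Insurance: 3.8% × 1500.00 = 57.00
Total withheld: 64.80 + 89.85 + 111.75 + 57.00 = 323.40
Net pay: 1500.00 − 323.40 = 1176.60

1176.60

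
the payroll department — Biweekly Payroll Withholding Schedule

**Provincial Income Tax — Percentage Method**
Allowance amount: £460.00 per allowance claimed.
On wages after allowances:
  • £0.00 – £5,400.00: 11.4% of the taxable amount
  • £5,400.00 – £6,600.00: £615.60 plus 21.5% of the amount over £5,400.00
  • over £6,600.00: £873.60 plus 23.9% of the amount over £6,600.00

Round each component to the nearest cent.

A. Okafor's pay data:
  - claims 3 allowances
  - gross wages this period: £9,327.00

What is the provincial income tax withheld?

Provincial Income Tax: taxable = £9,327.00 − 3×£460.00 = £7,947.00
  £873.60 + 23.9% × (£7,947.00 − £6,600.00) = £873.60 + 23.9% × £1,347.00 = £1,195.53

£1,195.53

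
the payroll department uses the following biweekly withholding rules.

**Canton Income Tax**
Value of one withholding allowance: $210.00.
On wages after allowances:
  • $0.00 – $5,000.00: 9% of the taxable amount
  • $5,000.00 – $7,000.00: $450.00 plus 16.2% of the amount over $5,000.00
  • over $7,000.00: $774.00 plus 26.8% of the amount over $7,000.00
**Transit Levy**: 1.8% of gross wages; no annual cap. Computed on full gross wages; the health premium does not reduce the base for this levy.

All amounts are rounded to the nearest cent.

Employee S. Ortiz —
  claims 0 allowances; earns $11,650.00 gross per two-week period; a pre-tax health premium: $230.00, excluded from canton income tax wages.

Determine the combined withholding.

Canton Income Tax: taxable = $11,650.00 − $230.00 = $11,420.00
  $774.00 + 26.8% × ($11,420.00 − $7,000.00) = $774.00 + 26.8% × $4,420.00 = $1,958.56
Transit Levy: 1.8% × $11,650.00 = $209.70
Total: $1,958.56 + $209.70 = $2,168.26

$2,168.26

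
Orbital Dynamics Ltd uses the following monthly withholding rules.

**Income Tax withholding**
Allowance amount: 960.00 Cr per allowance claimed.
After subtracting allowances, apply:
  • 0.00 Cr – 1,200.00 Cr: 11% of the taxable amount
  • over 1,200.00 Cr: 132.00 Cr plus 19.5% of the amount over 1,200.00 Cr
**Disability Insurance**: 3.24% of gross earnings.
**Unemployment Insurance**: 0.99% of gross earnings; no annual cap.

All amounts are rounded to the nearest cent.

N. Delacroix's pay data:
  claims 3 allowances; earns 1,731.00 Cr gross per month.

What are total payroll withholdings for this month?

Income Tax: taxable = 1,731.00 Cr − 3×960.00 Cr = -1,149.00 Cr
  Taxable ≤ 0 → 0.00 Cr
Disability Insurance: 3.24% × 1,731.00 Cr = 56.08 Cr
Unemployment Insurance: 0.99% × 1,731.00 Cr = 17.14 Cr
Total: 0.00 Cr + 56.08 Cr + 17.14 Cr = 73.22 Cr

73.22 Cr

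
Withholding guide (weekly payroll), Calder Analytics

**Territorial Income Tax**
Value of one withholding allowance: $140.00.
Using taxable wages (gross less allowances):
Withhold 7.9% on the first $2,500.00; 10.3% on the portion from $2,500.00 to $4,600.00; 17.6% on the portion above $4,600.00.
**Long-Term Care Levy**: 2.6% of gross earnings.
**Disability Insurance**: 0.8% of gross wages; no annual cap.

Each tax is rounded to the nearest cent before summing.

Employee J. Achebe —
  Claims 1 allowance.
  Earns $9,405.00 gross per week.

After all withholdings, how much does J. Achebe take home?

Territorial Income Tax: taxable = $9,405.00 − 1×$140.00 = $9,265.00
  $413.80 + 17.6% × ($9,265.00 − $4,600.00) = $413.80 + 17.6% × $4,665.00 = $1,234.84
Long-Term Care Levy: 2.6% × $9,405.00 = $244.53
Disability Insurance: 0.8% × $9,405.00 = $75.24
Total withheld: $1,234.84 + $244.53 + $75.24 = $1,554.61
Net pay: $9,405.00 − $1,554.61 = $7,850.39

$7,850.39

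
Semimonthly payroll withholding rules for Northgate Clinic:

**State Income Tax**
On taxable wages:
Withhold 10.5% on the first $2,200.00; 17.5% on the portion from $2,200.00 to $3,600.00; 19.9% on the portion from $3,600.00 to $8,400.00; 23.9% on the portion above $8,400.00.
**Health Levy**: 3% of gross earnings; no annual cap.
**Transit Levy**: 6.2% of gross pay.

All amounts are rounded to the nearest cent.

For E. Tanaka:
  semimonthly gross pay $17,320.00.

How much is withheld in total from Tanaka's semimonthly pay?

$5,156.52

State Income Tax: taxable = $17,320.00
  $1,431.20 + 23.9% × ($17,320.00 − $8,400.00) = $1,431.20 + 23.9% × $8,920.00 = $3,563.08
Health Levy: 3% × $17,320.00 = $519.60
Transit Levy: 6.2% × $17,320.00 = $1,073.84
Total: $3,563.08 + $519.60 + $1,073.84 = $5,156.52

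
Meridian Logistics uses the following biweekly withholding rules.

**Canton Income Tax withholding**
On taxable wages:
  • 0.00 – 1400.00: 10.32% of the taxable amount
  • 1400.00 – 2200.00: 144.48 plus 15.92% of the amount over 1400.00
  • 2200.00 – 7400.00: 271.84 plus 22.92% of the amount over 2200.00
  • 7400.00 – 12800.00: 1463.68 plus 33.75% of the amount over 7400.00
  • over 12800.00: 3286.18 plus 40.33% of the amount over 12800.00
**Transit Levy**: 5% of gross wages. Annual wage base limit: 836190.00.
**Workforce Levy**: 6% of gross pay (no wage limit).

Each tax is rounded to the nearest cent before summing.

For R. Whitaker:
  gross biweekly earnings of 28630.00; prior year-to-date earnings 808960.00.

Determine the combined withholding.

Canton Income Tax: taxable = 28630.00
  3286.18 + 40.33% × (28630.00 − 12800.00) = 3286.18 + 40.33% × 15830.00 = 9670.42
Transit Levy: cap 836190.00 − YTD 808960.00 = 27230.00 subject; 5% × 27230.00 = 1361.50
Workforce Levy: 6% × 28630.00 = 1717.80
Total: 9670.42 + 1361.50 + 1717.80 = 12749.72

12749.72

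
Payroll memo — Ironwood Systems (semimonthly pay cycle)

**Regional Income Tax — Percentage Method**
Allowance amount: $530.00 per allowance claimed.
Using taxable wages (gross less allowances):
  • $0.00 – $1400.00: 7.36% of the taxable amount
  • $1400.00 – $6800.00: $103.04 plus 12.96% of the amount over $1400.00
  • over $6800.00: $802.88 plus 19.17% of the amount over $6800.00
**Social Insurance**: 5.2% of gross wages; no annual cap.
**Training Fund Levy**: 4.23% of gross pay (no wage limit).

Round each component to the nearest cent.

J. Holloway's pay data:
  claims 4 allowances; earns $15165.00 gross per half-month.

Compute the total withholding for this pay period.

$3430.11

Regional Income Tax: taxable = $15165.00 − 4×$530.00 = $13045.00
  $802.88 + 19.17% × ($13045.00 − $6800.00) = $802.88 + 19.17% × $6245.00 = $2000.05
Social Insurance: 5.2% × $15165.00 = $788.58
Training Fund Levy: 4.23% × $15165.00 = $641.48
Total: $2000.05 + $788.58 + $641.48 = $3430.11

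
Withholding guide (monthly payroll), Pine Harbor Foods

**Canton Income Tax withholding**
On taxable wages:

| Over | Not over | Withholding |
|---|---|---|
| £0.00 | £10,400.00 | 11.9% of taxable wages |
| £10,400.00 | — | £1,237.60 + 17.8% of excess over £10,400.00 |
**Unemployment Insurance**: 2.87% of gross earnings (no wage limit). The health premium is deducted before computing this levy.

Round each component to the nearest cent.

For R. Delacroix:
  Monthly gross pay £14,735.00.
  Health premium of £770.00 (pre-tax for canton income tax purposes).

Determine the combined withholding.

Canton Income Tax: taxable = £14,735.00 − £770.00 = £13,965.00
  £1,237.60 + 17.8% × (£13,965.00 − £10,400.00) = £1,237.60 + 17.8% × £3,565.00 = £1,872.17
Unemployment Insurance: 2.87% × £13,965.00 = £400.80
Total: £1,872.17 + £400.80 = £2,272.97

£2,272.97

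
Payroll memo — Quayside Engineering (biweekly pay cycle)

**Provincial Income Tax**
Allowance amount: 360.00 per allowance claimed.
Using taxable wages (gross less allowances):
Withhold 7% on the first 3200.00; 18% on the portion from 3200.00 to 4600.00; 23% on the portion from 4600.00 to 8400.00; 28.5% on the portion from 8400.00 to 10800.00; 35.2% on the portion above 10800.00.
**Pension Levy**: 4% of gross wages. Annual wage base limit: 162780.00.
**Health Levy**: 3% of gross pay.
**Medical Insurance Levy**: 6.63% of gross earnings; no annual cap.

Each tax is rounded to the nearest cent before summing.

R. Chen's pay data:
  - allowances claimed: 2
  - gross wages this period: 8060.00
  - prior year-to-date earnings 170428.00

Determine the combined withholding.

1882.38

Provincial Income Tax: taxable = 8060.00 − 2×360.00 = 7340.00
  476.00 + 23% × (7340.00 − 4600.00) = 476.00 + 23% × 2740.00 = 1106.20
Pension Levy: YTD 170428.00 ≥ cap 162780.00 → 0.00
Health Levy: 3% × 8060.00 = 241.80
Medical Insurance Levy: 6.63% × 8060.00 = 534.38
Total: 1106.20 + 0.00 + 241.80 + 534.38 = 1882.38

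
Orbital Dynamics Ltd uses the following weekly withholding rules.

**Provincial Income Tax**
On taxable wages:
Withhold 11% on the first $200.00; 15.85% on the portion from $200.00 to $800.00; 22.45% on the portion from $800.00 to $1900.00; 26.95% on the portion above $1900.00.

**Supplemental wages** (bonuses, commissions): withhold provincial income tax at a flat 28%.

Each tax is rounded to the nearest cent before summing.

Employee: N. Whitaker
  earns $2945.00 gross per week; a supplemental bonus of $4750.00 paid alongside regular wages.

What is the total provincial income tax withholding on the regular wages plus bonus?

$1975.68

Provincial Income Tax: taxable = $2945.00
  $364.05 + 26.95% × ($2945.00 − $1900.00) = $364.05 + 26.95% × $1045.00 = $645.68
Supplemental (28% flat on bonus): 28% × $4750.00 = $1330.00
Total provincial income tax: $645.68 + $1330.00 = $1975.68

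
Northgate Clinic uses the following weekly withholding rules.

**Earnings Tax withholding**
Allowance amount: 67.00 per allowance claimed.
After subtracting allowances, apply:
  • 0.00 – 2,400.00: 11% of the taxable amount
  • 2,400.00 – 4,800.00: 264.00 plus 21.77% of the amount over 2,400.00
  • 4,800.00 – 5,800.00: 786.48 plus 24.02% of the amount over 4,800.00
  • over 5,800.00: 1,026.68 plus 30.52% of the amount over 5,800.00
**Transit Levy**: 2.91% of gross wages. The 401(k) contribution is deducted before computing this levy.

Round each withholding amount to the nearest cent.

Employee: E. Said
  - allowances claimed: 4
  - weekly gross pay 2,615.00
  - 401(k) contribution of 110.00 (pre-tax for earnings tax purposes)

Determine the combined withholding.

318.97

Earnings Tax: taxable = 2,615.00 − 110.00 − 4×67.00 = 2,237.00
  11% × 2,237.00 = 246.07
Transit Levy: 2.91% × 2,505.00 = 72.90
Total: 246.07 + 72.90 = 318.97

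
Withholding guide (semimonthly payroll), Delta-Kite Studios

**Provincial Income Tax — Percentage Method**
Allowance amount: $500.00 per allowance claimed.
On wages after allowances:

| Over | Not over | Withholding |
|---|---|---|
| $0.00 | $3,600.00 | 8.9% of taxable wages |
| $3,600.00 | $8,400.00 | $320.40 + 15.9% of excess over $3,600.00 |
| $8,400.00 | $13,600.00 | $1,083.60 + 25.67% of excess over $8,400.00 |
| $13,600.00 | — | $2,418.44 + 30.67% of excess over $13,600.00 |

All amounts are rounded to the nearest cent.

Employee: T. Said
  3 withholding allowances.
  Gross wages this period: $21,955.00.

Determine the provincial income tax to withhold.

Provincial Income Tax: taxable = $21,955.00 − 3×$500.00 = $20,455.00
  $2,418.44 + 30.67% × ($20,455.00 − $13,600.00) = $2,418.44 + 30.67% × $6,855.00 = $4,520.87

$4,520.87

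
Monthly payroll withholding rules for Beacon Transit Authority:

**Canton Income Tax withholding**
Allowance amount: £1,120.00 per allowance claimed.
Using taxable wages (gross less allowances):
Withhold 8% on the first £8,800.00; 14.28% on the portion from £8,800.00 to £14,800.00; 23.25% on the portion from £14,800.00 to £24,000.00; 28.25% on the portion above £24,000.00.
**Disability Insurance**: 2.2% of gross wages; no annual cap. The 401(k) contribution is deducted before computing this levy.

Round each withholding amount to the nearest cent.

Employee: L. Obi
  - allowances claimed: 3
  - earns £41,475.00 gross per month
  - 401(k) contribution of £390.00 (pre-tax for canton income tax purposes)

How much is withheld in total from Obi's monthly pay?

Canton Income Tax: taxable = £41,475.00 − £390.00 − 3×£1,120.00 = £37,725.00
  £3,699.80 + 28.25% × (£37,725.00 − £24,000.00) = £3,699.80 + 28.25% × £13,725.00 = £7,577.11
Disability Insurance: 2.2% × £41,085.00 = £903.87
Total: £7,577.11 + £903.87 = £8,480.98

£8,480.98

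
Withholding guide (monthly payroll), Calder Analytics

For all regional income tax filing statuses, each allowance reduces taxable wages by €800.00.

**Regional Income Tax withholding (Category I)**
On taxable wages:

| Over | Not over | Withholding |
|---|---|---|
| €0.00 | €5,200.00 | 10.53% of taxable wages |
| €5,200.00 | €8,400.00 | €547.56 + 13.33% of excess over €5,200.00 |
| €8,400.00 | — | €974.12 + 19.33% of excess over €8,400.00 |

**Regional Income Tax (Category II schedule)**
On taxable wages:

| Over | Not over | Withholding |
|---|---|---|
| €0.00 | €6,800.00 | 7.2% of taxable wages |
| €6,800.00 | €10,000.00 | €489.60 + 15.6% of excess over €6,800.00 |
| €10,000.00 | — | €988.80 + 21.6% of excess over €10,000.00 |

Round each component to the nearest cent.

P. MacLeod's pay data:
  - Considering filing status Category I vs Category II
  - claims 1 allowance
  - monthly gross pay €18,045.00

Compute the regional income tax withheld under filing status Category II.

€2,553.72

Regional Income Tax (Category II): taxable = €18,045.00 − 1×€800.00 = €17,245.00
  €988.80 + 21.6% × (€17,245.00 − €10,000.00) = €988.80 + 21.6% × €7,245.00 = €2,553.72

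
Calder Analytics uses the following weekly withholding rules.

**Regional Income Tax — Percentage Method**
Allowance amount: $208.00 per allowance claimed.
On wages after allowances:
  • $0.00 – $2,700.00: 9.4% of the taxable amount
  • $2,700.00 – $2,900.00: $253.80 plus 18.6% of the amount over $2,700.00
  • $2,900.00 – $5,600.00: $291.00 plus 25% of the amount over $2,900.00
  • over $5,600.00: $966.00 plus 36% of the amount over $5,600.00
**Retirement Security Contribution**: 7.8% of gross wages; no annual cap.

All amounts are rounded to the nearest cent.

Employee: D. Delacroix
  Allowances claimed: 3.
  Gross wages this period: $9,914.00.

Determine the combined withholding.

Regional Income Tax: taxable = $9,914.00 − 3×$208.00 = $9,290.00
  $966.00 + 36% × ($9,290.00 − $5,600.00) = $966.00 + 36% × $3,690.00 = $2,294.40
Retirement Security Contribution: 7.8% × $9,914.00 = $773.29
Total: $2,294.40 + $773.29 = $3,067.69

$3,067.69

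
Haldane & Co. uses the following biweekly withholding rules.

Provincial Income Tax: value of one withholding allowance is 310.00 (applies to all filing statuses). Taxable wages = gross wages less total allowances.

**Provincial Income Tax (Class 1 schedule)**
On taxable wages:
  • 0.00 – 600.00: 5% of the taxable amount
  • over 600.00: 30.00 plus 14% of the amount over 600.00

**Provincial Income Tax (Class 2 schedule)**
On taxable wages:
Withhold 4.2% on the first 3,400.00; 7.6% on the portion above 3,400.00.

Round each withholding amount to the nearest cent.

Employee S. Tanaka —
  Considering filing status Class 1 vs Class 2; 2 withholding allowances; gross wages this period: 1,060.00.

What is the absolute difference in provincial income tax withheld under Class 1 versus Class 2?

Provincial Income Tax (Class 1): taxable = 1,060.00 − 2×310.00 = 440.00
  5% × 440.00 = 22.00
Provincial Income Tax (Class 2): taxable = 1,060.00 − 2×310.00 = 440.00
  4.2% × 440.00 = 18.48
Difference: |22.00 − 18.48| = 3.52 (higher under Class 1)

3.52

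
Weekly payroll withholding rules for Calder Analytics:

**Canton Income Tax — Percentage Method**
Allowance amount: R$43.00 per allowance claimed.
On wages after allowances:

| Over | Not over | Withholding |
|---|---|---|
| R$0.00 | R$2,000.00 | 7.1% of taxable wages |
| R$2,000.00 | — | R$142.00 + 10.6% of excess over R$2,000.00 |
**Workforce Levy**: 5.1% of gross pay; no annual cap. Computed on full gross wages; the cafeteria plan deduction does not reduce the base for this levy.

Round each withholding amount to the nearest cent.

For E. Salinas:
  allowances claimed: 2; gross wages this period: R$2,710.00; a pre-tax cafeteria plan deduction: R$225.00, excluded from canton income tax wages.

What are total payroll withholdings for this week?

R$322.50

Canton Income Tax: taxable = R$2,710.00 − R$225.00 − 2×R$43.00 = R$2,399.00
  R$142.00 + 10.6% × (R$2,399.00 − R$2,000.00) = R$142.00 + 10.6% × R$399.00 = R$184.29
Workforce Levy: 5.1% × R$2,710.00 = R$138.21
Total: R$184.29 + R$138.21 = R$322.50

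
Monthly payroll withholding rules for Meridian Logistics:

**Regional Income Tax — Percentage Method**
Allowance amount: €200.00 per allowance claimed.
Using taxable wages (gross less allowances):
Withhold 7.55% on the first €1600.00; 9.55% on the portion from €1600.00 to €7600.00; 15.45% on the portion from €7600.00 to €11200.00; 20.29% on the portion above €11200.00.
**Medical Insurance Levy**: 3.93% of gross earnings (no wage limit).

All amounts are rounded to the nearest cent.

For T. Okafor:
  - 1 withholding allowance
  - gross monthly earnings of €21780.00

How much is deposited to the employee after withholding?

Regional Income Tax: taxable = €21780.00 − 1×€200.00 = €21580.00
  €1250.00 + 20.29% × (€21580.00 − €11200.00) = €1250.00 + 20.29% × €10380.00 = €3356.10
Medical Insurance Levy: 3.93% × €21780.00 = €855.95
Total withheld: €3356.10 + €855.95 = €4212.05
Net pay: €21780.00 − €4212.05 = €17567.95

€17567.95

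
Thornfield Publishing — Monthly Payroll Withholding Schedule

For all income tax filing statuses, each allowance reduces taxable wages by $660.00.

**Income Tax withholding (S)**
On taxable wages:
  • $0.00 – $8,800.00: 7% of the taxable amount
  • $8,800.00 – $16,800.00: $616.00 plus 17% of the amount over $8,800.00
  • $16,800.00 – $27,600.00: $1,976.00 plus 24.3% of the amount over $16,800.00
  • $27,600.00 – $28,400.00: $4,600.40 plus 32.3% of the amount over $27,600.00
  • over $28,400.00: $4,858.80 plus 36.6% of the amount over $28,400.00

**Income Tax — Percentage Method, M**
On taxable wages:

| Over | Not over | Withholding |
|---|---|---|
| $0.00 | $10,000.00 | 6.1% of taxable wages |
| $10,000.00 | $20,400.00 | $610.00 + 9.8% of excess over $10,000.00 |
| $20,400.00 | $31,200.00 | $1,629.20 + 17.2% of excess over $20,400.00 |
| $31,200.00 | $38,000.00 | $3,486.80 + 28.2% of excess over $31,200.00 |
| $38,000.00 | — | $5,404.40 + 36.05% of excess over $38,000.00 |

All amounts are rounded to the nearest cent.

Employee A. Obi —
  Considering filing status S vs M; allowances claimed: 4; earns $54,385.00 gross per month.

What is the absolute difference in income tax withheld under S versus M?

Income Tax (S): taxable = $54,385.00 − 4×$660.00 = $51,745.00
  $4,858.80 + 36.6% × ($51,745.00 − $28,400.00) = $4,858.80 + 36.6% × $23,345.00 = $13,403.07
Income Tax (M): taxable = $54,385.00 − 4×$660.00 = $51,745.00
  $5,404.40 + 36.05% × ($51,745.00 − $38,000.00) = $5,404.40 + 36.05% × $13,745.00 = $10,359.47
Difference: |$13,403.07 − $10,359.47| = $3,043.60 (higher under S)

$3,043.60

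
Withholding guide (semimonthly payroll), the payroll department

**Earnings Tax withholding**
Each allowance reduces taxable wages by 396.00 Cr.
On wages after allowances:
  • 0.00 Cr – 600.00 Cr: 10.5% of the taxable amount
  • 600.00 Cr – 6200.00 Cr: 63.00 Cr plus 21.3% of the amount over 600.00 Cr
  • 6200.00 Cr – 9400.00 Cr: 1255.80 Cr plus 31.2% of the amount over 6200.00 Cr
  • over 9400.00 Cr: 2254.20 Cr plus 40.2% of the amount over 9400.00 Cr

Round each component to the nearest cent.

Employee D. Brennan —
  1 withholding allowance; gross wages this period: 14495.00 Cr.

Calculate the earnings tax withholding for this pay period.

4143.20 Cr

Earnings Tax: taxable = 14495.00 Cr − 1×396.00 Cr = 14099.00 Cr
  2254.20 Cr + 40.2% × (14099.00 Cr − 9400.00 Cr) = 2254.20 Cr + 40.2% × 4699.00 Cr = 4143.20 Cr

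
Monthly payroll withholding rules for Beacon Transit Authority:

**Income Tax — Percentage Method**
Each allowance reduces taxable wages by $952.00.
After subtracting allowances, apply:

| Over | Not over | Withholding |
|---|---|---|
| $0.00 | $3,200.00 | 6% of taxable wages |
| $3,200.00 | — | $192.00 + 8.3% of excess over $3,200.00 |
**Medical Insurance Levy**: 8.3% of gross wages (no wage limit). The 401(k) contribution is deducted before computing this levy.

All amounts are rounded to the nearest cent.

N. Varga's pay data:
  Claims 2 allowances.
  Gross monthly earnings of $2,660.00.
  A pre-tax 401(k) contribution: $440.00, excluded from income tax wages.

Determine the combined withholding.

Income Tax: taxable = $2,660.00 − $440.00 − 2×$952.00 = $316.00
  6% × $316.00 = $18.96
Medical Insurance Levy: 8.3% × $2,220.00 = $184.26
Total: $18.96 + $184.26 = $203.22

$203.22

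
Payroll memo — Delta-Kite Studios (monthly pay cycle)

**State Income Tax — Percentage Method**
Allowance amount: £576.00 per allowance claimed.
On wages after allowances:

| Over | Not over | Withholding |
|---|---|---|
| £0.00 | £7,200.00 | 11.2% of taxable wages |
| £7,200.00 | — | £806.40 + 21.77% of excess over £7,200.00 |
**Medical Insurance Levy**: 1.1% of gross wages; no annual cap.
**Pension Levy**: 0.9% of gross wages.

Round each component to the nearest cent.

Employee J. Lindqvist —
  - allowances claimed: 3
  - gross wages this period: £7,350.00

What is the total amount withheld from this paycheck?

£776.66

State Income Tax: taxable = £7,350.00 − 3×£576.00 = £5,622.00
  11.2% × £5,622.00 = £629.66
Medical Insurance Levy: 1.1% × £7,350.00 = £80.85
Pension Levy: 0.9% × £7,350.00 = £66.15
Total: £629.66 + £80.85 + £66.15 = £776.66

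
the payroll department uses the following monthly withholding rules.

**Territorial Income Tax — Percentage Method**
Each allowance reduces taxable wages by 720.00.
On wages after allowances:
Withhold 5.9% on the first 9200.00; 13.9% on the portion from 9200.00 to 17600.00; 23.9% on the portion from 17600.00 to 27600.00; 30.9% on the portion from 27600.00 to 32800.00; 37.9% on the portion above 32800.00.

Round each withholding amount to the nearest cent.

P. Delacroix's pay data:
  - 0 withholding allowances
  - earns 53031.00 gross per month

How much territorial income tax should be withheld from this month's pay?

Territorial Income Tax: taxable = 53031.00
  5707.20 + 37.9% × (53031.00 − 32800.00) = 5707.20 + 37.9% × 20231.00 = 13374.75

13374.75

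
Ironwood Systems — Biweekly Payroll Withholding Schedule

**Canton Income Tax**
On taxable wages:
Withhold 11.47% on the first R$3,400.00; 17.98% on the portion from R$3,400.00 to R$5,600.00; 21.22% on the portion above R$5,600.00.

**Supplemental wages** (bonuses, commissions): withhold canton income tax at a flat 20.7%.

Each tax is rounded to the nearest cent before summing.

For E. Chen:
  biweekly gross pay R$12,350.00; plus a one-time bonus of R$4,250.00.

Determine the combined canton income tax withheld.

R$3,097.64

Canton Income Tax: taxable = R$12,350.00
  R$785.54 + 21.22% × (R$12,350.00 − R$5,600.00) = R$785.54 + 21.22% × R$6,750.00 = R$2,217.89
Supplemental (20.7% flat on bonus): 20.7% × R$4,250.00 = R$879.75
Total canton income tax: R$2,217.89 + R$879.75 = R$3,097.64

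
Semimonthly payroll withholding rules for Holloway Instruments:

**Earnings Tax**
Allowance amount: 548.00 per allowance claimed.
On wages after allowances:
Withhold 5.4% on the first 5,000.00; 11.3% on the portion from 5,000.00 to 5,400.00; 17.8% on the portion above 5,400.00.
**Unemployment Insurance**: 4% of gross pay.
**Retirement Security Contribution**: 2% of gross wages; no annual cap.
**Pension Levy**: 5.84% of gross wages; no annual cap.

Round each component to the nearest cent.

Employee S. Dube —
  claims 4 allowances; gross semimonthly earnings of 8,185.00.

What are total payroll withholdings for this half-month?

Earnings Tax: taxable = 8,185.00 − 4×548.00 = 5,993.00
  315.20 + 17.8% × (5,993.00 − 5,400.00) = 315.20 + 17.8% × 593.00 = 420.75
Unemployment Insurance: 4% × 8,185.00 = 327.40
Retirement Security Contribution: 2% × 8,185.00 = 163.70
Pension Levy: 5.84% × 8,185.00 = 478.00
Total: 420.75 + 327.40 + 163.70 + 478.00 = 1,389.85

1,389.85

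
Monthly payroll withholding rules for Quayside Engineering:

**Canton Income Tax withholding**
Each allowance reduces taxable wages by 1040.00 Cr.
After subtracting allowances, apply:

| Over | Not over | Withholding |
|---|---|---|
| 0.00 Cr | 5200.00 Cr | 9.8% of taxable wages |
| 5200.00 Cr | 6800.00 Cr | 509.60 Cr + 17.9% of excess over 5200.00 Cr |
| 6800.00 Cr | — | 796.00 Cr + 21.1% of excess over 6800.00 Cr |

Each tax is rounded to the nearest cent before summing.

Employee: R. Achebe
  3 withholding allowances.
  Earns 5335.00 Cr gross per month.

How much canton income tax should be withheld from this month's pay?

Canton Income Tax: taxable = 5335.00 Cr − 3×1040.00 Cr = 2215.00 Cr
  9.8% × 2215.00 Cr = 217.07 Cr

217.07 Cr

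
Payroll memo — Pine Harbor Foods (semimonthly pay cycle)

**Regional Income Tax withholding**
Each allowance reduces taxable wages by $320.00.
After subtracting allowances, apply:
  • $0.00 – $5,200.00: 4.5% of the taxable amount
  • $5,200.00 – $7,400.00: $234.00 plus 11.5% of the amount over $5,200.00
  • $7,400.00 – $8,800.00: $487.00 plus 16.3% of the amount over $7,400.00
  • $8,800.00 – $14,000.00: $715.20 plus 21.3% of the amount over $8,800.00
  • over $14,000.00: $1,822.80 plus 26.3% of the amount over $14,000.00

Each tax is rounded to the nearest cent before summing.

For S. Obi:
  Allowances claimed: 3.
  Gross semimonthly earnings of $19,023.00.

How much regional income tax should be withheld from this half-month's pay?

$2,891.37

Regional Income Tax: taxable = $19,023.00 − 3×$320.00 = $18,063.00
  $1,822.80 + 26.3% × ($18,063.00 − $14,000.00) = $1,822.80 + 26.3% × $4,063.00 = $2,891.37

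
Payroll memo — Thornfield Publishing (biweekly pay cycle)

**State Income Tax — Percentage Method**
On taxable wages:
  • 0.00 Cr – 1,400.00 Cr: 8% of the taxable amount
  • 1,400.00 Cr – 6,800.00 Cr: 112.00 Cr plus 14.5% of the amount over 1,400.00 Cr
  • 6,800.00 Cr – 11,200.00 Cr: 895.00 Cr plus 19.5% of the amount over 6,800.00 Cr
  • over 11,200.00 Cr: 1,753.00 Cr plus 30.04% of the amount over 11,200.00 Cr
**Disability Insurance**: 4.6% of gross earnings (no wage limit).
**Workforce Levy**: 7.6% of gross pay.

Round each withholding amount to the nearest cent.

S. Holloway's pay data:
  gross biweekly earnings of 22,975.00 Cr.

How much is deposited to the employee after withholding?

State Income Tax: taxable = 22,975.00 Cr
  1,753.00 Cr + 30.04% × (22,975.00 Cr − 11,200.00 Cr) = 1,753.00 Cr + 30.04% × 11,775.00 Cr = 5,290.21 Cr
Disability Insurance: 4.6% × 22,975.00 Cr = 1,056.85 Cr
Workforce Levy: 7.6% × 22,975.00 Cr = 1,746.10 Cr
Total withheld: 5,290.21 Cr + 1,056.85 Cr + 1,746.10 Cr = 8,093.16 Cr
Net pay: 22,975.00 Cr − 8,093.16 Cr = 14,881.84 Cr

14,881.84 Cr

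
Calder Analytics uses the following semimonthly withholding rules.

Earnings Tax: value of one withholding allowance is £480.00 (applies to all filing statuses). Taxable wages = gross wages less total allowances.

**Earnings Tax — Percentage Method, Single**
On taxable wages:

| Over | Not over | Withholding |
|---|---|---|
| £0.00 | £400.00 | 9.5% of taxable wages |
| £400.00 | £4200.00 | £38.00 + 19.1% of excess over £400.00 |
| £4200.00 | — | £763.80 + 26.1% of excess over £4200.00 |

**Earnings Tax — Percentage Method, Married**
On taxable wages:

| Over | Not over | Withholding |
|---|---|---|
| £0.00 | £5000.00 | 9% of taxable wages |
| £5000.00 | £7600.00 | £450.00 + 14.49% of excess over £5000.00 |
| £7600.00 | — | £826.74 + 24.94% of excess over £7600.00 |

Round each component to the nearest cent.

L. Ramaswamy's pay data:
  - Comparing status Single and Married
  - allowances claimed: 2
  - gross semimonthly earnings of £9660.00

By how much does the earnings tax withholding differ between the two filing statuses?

Earnings Tax (Single): taxable = £9660.00 − 2×£480.00 = £8700.00
  £763.80 + 26.1% × (£8700.00 − £4200.00) = £763.80 + 26.1% × £4500.00 = £1938.30
Earnings Tax (Married): taxable = £9660.00 − 2×£480.00 = £8700.00
  £826.74 + 24.94% × (£8700.00 − £7600.00) = £826.74 + 24.94% × £1100.00 = £1101.08
Difference: |£1938.30 − £1101.08| = £837.22 (higher under Single)

£837.22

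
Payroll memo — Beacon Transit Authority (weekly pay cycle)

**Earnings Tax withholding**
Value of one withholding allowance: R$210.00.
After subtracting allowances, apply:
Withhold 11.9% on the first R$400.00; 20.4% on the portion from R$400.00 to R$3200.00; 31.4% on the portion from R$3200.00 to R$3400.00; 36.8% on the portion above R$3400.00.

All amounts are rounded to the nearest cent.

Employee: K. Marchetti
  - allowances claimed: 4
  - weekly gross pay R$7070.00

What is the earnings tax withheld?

Earnings Tax: taxable = R$7070.00 − 4×R$210.00 = R$6230.00
  R$681.60 + 36.8% × (R$6230.00 − R$3400.00) = R$681.60 + 36.8% × R$2830.00 = R$1723.04

R$1723.04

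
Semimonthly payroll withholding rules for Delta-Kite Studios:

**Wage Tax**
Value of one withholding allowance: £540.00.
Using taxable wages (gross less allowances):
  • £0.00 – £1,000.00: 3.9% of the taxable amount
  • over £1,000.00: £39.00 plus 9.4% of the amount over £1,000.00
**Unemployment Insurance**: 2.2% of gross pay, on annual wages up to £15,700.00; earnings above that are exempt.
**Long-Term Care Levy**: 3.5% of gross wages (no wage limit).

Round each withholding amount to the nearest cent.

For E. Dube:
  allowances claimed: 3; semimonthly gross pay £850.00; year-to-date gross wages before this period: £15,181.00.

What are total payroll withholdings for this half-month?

Wage Tax: taxable = £850.00 − 3×£540.00 = £-770.00
  Taxable ≤ 0 → £0.00
Unemployment Insurance: cap £15,700.00 − YTD £15,181.00 = £519.00 subject; 2.2% × £519.00 = £11.42
Long-Term Care Levy: 3.5% × £850.00 = £29.75
Total: £0.00 + £11.42 + £29.75 = £41.17

£41.17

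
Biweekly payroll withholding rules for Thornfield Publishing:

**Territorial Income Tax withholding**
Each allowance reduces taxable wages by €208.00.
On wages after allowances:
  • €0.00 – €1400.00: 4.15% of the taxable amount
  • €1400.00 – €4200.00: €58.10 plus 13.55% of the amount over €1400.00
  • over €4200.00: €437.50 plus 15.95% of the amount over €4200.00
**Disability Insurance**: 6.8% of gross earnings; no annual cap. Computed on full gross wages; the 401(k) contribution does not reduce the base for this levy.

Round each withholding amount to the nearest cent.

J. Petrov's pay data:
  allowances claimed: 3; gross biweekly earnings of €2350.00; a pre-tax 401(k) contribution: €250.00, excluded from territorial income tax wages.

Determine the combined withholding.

€228.20

Territorial Income Tax: taxable = €2350.00 − €250.00 − 3×€208.00 = €1476.00
  €58.10 + 13.55% × (€1476.00 − €1400.00) = €58.10 + 13.55% × €76.00 = €68.40
Disability Insurance: 6.8% × €2350.00 = €159.80
Total: €68.40 + €159.80 = €228.20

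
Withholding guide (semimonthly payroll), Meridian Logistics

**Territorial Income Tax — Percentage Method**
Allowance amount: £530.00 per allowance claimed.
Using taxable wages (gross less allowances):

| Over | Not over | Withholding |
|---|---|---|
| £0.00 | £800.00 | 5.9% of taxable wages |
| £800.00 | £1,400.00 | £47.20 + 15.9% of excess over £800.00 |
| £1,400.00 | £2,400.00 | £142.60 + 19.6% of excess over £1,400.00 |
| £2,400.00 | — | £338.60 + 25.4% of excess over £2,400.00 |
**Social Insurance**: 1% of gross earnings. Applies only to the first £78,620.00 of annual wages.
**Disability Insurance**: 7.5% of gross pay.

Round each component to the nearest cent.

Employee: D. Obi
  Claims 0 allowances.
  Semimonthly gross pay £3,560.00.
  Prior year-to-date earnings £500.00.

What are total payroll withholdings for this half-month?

Territorial Income Tax: taxable = £3,560.00
  £338.60 + 25.4% × (£3,560.00 − £2,400.00) = £338.60 + 25.4% × £1,160.00 = £633.24
Social Insurance: 1% × £3,560.00 = £35.60
Disability Insurance: 7.5% × £3,560.00 = £267.00
Total: £633.24 + £35.60 + £267.00 = £935.84

£935.84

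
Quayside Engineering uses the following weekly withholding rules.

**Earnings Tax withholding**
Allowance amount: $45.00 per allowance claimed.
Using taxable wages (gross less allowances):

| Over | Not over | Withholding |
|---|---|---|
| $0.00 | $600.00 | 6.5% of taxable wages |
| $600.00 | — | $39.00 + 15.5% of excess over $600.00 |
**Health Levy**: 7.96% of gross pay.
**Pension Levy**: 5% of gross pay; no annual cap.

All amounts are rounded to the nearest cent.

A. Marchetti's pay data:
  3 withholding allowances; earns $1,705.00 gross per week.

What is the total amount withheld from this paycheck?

Earnings Tax: taxable = $1,705.00 − 3×$45.00 = $1,570.00
  $39.00 + 15.5% × ($1,570.00 − $600.00) = $39.00 + 15.5% × $970.00 = $189.35
Health Levy: 7.96% × $1,705.00 = $135.72
Pension Levy: 5% × $1,705.00 = $85.25
Total: $189.35 + $135.72 + $85.25 = $410.32

$410.32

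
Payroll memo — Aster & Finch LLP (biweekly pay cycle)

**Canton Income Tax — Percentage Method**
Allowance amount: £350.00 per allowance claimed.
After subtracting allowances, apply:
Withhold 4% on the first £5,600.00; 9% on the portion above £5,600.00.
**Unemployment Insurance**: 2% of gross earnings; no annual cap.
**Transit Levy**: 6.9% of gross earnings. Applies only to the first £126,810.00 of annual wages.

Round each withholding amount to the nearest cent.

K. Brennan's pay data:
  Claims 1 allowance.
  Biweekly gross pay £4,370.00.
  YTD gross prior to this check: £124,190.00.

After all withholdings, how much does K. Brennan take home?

£3,941.02

Canton Income Tax: taxable = £4,370.00 − 1×£350.00 = £4,020.00
  4% × £4,020.00 = £160.80
Unemployment Insurance: 2% × £4,370.00 = £87.40
Transit Levy: cap £126,810.00 − YTD £124,190.00 = £2,620.00 subject; 6.9% × £2,620.00 = £180.78
Total withheld: £160.80 + £87.40 + £180.78 = £428.98
Net pay: £4,370.00 − £428.98 = £3,941.02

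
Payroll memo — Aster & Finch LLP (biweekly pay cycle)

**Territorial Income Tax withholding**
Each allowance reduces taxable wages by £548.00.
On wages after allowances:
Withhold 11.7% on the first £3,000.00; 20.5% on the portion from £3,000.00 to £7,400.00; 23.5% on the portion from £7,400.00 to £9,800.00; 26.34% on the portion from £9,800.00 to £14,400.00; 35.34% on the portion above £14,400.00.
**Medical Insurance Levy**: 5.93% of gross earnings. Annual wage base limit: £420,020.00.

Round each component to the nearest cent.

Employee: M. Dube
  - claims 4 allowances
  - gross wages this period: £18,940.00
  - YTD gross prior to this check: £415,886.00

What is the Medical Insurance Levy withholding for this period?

£245.15

Medical Insurance Levy: cap £420,020.00 − YTD £415,886.00 = £4,134.00 subject; 5.93% × £4,134.00 = £245.15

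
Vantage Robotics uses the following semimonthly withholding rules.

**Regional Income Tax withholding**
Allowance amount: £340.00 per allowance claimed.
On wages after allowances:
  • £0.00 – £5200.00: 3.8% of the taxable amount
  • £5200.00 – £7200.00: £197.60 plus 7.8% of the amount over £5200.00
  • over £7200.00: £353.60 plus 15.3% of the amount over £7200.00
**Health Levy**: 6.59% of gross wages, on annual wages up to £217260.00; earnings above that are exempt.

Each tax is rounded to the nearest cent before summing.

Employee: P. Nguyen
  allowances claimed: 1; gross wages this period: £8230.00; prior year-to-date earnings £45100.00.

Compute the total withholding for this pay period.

Regional Income Tax: taxable = £8230.00 − 1×£340.00 = £7890.00
  £353.60 + 15.3% × (£7890.00 − £7200.00) = £353.60 + 15.3% × £690.00 = £459.17
Health Levy: 6.59% × £8230.00 = £542.36
Total: £459.17 + £542.36 = £1001.53

£1001.53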